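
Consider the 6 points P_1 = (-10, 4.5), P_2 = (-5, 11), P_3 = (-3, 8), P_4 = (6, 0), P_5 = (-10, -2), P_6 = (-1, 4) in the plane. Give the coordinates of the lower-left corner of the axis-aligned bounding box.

(-10, -2)

x-range [-10, 6], y-range [-2, 11].
The lower-left corner is (-10, -2).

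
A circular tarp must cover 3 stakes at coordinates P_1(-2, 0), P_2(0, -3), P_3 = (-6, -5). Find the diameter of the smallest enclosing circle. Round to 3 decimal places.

6.637

Side lengths²: P_1P_2² = 13, P_1P_3² = 41, P_2P_3² = 40.
Since P_1P_3² = 41 < 40 + 13 = 53, the triangle is acute, so the smallest enclosing circle is the circumcircle.
Circumcentre = (-73/22, -67/22), r² = 2665/242.
Diameter = 2r = 2√(2665/242) ≈ 6.637.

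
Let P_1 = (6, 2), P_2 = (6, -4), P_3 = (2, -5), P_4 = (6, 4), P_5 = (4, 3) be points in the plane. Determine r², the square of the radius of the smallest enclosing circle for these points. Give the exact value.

24.25

A smallest enclosing disk is always determined by at most three of the input points on its boundary.
The farthest pair is P_3–P_4 with squared distance 97. The circle on this segment as diameter has centre (4, -0.5) and r² = 97/4 = 24.25.
Check P_1: distance² to centre = 10.25 ≤ 24.25, so it lies inside.
All remaining points lie in this disk, and no smaller disk contains both endpoints, so this is the minimum enclosing circle.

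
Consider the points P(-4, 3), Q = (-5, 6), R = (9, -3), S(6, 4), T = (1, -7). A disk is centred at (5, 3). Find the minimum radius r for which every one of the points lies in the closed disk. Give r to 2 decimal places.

10.77

The required radius is the distance from (5, 3) to the farthest point.
Squared distances: 81, 109, 52, 2, 116.
Maximum is 116, attained at T.
r = √116 ≈ 10.77.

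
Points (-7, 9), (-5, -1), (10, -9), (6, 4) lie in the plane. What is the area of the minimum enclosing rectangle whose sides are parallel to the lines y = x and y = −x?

280

In coordinates u = x + y, v = x − y the rectangle is axis-aligned; the map (x,y)→(u,v) scales areas by 2.
u-values: 2, -6, 1, 10; range = 10 − (-6) = 16.
v-values: -16, -4, 19, 2; range = 19 − (-16) = 35.
Area = (16 × 35) / 2 = 280.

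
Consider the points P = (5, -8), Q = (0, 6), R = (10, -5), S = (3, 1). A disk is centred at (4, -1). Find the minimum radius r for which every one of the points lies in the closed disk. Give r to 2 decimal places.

The required radius is the distance from (4, -1) to the farthest point.
Squared distances: 50, 65, 52, 5.
Maximum is 65, attained at Q.
r = √65 ≈ 8.06.

8.06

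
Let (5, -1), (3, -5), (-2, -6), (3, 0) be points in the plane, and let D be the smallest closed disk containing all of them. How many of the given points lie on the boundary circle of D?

By Welzl's lemma the MEC is supported by two points (diametrically opposite) or three points (on a circumcircle).
The farthest pair is (5, -1)–(-2, -6) with squared distance 74. The circle on this segment as diameter has centre (1.5, -3.5) and r² = 74/4 = 18.5.
Check (3, -5): distance² to centre = 4.5 ≤ 18.5, so it lies inside.
All remaining points lie in this disk, and no smaller disk contains both endpoints, so this is the minimum enclosing circle.
The points at distance exactly r from the centre are (5, -1), (-2, -6) — 2 points.

2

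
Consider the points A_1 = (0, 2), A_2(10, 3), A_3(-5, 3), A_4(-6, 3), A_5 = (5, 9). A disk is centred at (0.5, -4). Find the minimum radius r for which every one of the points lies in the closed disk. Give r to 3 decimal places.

13.757

The required radius is the distance from (0.5, -4) to the farthest point.
Squared distances: 36.25, 139.25, 79.25, 91.25, 189.25.
Maximum is 189.25, attained at A_5.
r = √(189.25) ≈ 13.757.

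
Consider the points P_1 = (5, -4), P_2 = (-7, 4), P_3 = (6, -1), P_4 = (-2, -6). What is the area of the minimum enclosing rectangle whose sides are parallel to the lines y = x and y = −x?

130

In coordinates u = x + y, v = x − y the rectangle is axis-aligned; the map (x,y)→(u,v) scales areas by 2.
u-values: 1, -3, 5, -8; range = 5 − (-8) = 13.
v-values: 9, -11, 7, 4; range = 9 − (-11) = 20.
Area = (13 × 20) / 2 = 130.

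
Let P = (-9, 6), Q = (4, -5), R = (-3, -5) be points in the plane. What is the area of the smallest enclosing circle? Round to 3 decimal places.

Side lengths²: PQ² = 290, PR² = 157, QR² = 49.
Since PQ² = 290 ≥ 157 + 49 = 206, the angle opposite PQ is not acute, so the smallest enclosing circle has PQ as diameter.
Centre = midpoint of PQ = (-2.5, 0.5), r² = 290/4 = 72.5.
Area = π·r² = π·72.5 ≈ 227.765.

227.765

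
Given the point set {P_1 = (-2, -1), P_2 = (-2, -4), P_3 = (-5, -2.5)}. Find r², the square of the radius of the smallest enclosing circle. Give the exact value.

3.515625

Side lengths²: P_1P_2² = 9, P_1P_3² = 11.25, P_2P_3² = 11.25.
Since P_2P_3² = 11.25 < 11.25 + 9 = 20.25, the triangle is acute, so the smallest enclosing circle is the circumcircle.
Circumcentre = (-3.125, -2.5), r² = 3.515625.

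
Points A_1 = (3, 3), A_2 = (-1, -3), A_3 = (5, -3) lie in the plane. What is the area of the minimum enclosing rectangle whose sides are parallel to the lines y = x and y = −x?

In coordinates u = x + y, v = x − y the rectangle is axis-aligned; the map (x,y)→(u,v) scales areas by 2.
u-values: 6, -4, 2; range = 6 − (-4) = 10.
v-values: 0, 2, 8; range = 8 − 0 = 8.
Area = (10 × 8) / 2 = 40.

40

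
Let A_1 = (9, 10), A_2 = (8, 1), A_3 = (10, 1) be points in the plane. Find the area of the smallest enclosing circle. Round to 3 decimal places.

Side lengths²: A_1A_2² = 82, A_1A_3² = 82, A_2A_3² = 4.
Since A_1A_3² = 82 < 82 + 4 = 86, the triangle is acute, so the smallest enclosing circle is the circumcircle.
Circumcentre = (9, 49/9), r² = 1681/81.
Area = π·r² = π·1681/81 ≈ 65.198.

65.198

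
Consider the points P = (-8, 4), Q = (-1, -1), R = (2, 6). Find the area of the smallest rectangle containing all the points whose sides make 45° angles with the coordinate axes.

72

In coordinates u = x + y, v = x − y the rectangle is axis-aligned; the map (x,y)→(u,v) scales areas by 2.
u-values: -4, -2, 8; range = 8 − (-4) = 12.
v-values: -12, 0, -4; range = 0 − (-12) = 12.
Area = (12 × 12) / 2 = 72.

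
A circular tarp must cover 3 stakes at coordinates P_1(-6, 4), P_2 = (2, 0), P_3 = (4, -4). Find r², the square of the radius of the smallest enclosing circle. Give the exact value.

41

Side lengths²: P_1P_2² = 80, P_1P_3² = 164, P_2P_3² = 20.
Since P_1P_3² = 164 ≥ 80 + 20 = 100, the angle opposite P_1P_3 is not acute, so the smallest enclosing circle has P_1P_3 as diameter.
Centre = midpoint of P_1P_3 = (-1, 0), r² = 164/4 = 41.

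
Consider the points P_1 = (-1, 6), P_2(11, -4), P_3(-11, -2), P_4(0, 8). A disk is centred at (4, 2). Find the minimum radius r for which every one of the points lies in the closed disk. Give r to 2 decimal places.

15.52

The required radius is the distance from (4, 2) to the farthest point.
Squared distances: 41, 85, 241, 52.
Maximum is 241, attained at P_3.
r = √241 ≈ 15.52.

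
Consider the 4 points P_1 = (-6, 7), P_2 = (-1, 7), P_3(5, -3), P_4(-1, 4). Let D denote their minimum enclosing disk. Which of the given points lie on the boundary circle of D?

P_1, P_3

By Welzl's lemma the MEC is supported by two points (diametrically opposite) or three points (on a circumcircle).
The farthest pair is P_1–P_3 with squared distance 221. The circle on this segment as diameter has centre (-0.5, 2) and r² = 221/4 = 55.25.
Check P_2: distance² to centre = 25.25 ≤ 55.25, so it lies inside.
All remaining points lie in this disk, and no smaller disk contains both endpoints, so this is the minimum enclosing circle.
The points at distance exactly r from the centre are P_1, P_3 — 2 points.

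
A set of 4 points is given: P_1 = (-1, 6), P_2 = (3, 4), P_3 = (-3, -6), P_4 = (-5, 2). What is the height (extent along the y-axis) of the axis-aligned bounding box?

max y = 6, min y = -6, so height = 12.

12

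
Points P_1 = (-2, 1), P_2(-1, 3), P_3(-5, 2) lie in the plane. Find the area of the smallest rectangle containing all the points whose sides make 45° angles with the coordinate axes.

10

In coordinates u = x + y, v = x − y the rectangle is axis-aligned; the map (x,y)→(u,v) scales areas by 2.
u-values: -1, 2, -3; range = 2 − (-3) = 5.
v-values: -3, -4, -7; range = -3 − (-7) = 4.
Area = (5 × 4) / 2 = 10.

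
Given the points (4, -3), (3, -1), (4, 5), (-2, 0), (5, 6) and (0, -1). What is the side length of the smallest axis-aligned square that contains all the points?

The bounding box has width 7 and height 9.
An axis-aligned square enclosing the set must have side ≥ max(width, height).
So the minimum side is max(7, 9) = 9.

9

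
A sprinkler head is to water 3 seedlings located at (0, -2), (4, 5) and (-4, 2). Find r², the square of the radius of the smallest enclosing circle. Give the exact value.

Call the three points A, B, C in the order given.
Side lengths²: AB² = 65, AC² = 32, BC² = 73.
Since BC² = 73 < 65 + 32 = 97, the triangle is acute, so the smallest enclosing circle is the circumcircle.
Circumcentre = (9/22, 53/22), r² = 4745/242.

4745/242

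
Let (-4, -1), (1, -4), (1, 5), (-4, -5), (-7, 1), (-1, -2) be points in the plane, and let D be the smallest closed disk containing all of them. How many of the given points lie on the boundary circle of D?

3

The minimum enclosing circle of a finite set is fixed by two of the points (as a diameter) or three (as a circumcircle).
The farthest pair is (1, 5)–(-4, -5) with squared distance 125. The circle on this segment as diameter has centre (-1.5, 0) and r² = 125/4 = 31.25.
Check (-4, -1): distance² to centre = 7.25 ≤ 31.25, so it lies inside.
All remaining points lie in this disk, and no smaller disk contains both endpoints, so this is the minimum enclosing circle.
The points at distance exactly r from the centre are (1, 5), (-4, -5), (-7, 1) — 3 points.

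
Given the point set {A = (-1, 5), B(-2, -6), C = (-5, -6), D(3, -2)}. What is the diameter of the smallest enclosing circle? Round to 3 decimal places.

11.723

By Welzl's lemma the MEC is supported by two points (diametrically opposite) or three points (on a circumcircle).
The minimum enclosing circle is determined by three boundary points: A, C, D.
Their circumcentre is (-97/36, -11/18) with r² = 44525/1296.
The farthest remaining point B is at distance² 38261/1296 ≤ 44525/1296.
Diameter = 2r = 2√(44525/1296) ≈ 11.723.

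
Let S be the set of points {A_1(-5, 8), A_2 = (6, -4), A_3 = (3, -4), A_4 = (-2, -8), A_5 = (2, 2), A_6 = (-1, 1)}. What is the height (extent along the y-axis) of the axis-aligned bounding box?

16

max y = 8, min y = -8, so height = 16.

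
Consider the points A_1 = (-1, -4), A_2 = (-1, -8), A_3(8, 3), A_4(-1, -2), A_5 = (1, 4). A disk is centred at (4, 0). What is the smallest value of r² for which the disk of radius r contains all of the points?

89

The required radius is the distance from (4, 0) to the farthest point.
Squared distances: 41, 89, 25, 29, 25.
Maximum is 89, attained at A_2.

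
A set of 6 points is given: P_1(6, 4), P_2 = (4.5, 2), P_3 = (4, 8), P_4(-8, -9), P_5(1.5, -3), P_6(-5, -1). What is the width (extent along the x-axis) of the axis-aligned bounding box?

max x = 6, min x = -8, so width = 14.

14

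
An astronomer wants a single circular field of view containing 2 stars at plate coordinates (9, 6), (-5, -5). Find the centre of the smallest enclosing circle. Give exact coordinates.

The smallest circle enclosing two points has them as diameter endpoints.
Centre = midpoint = (2, 0.5); r² = |(9, 6)−(-5, -5)|²/4 = 317/4 = 79.25.
Centre = (2, 0.5).

(2, 0.5)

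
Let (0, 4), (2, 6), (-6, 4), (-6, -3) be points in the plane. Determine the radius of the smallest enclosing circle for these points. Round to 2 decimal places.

6.02

The farthest pair is (2, 6)–(-6, -3) with squared distance 145. The circle on this segment as diameter has centre (-2, 1.5) and r² = 145/4 = 36.25.
Check (0, 4): distance² to centre = 10.25 ≤ 36.25, so it lies inside.
All remaining points lie in this disk, and no smaller disk contains both endpoints, so this is the minimum enclosing circle.
r = √(36.25) ≈ 6.02.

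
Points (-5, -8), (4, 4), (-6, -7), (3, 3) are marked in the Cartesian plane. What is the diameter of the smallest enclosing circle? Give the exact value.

A smallest enclosing disk is always determined by at most three of the input points on its boundary.
The farthest pair is (-5, -8)–(4, 4) with squared distance 225. The circle on this segment as diameter has centre (-0.5, -2) and r² = 225/4 = 56.25.
Check (-6, -7): distance² to centre = 55.25 ≤ 56.25, so it lies inside.
All remaining points lie in this disk, and no smaller disk contains both endpoints, so this is the minimum enclosing circle.
Diameter = 2r = 2√(56.25) = 15.

15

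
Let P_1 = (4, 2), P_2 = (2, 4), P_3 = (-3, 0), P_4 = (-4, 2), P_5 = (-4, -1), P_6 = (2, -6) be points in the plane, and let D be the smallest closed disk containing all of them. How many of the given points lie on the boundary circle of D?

A smallest enclosing disk is always determined by at most three of the input points on its boundary.
The minimum enclosing circle is determined by three boundary points: P_2, P_4, P_6.
Their circumcentre is (1/3, -1) with r² = 250/9.
The farthest remaining point P_1 is at distance² 202/9 ≤ 250/9.
The points at distance exactly r from the centre are P_2, P_4, P_6 — 3 points.

3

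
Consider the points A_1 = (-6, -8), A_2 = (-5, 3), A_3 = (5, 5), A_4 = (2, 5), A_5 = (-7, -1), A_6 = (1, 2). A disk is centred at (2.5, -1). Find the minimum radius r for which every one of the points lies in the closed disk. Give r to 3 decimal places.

The required radius is the distance from (2.5, -1) to the farthest point.
Squared distances: 121.25, 72.25, 42.25, 36.25, 90.25, 11.25.
Maximum is 121.25, attained at A_1.
r = √(121.25) ≈ 11.011.

11.011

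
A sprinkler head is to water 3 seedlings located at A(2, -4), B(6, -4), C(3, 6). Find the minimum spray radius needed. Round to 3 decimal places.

Side lengths²: AB² = 16, AC² = 101, BC² = 109.
Since BC² = 109 < 101 + 16 = 117, the triangle is acute, so the smallest enclosing circle is the circumcircle.
Circumcentre = (4, 0.85), r² = 27.5225.
r = √(27.5225) ≈ 5.246.

5.246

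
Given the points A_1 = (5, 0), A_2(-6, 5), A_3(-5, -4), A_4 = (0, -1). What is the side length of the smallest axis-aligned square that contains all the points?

11

The bounding box has width 11 and height 9.
An axis-aligned square enclosing the set must have side ≥ max(width, height).
So the minimum side is max(11, 9) = 11.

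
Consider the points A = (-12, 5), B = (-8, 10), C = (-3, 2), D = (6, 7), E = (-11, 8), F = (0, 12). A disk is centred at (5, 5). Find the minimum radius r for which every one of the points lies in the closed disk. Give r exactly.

17

The required radius is the distance from (5, 5) to the farthest point.
Squared distances: 289, 194, 73, 5, 265, 74.
Maximum is 289, attained at A.
r = √289 = 17.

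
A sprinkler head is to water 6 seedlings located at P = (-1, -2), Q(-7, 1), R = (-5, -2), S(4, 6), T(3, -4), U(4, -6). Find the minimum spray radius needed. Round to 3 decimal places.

A smallest enclosing disk is always determined by at most three of the input points on its boundary.
The minimum enclosing circle is determined by three boundary points: Q, S, U.
Their circumcentre is (1/11, 0) with r² = 6205/121.
The farthest remaining point R is at distance² 3620/121 ≤ 6205/121.
r = √(6205/121) ≈ 7.161.

7.161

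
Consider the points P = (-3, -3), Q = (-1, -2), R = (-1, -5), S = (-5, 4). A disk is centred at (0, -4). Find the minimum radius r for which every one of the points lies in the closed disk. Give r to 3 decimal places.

The required radius is the distance from (0, -4) to the farthest point.
Squared distances: 10, 5, 2, 89.
Maximum is 89, attained at S.
r = √89 ≈ 9.434.

9.434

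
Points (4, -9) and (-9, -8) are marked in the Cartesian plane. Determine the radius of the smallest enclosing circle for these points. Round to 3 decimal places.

The smallest circle enclosing two points has them as diameter endpoints.
Centre = midpoint = (-2.5, -8.5); r² = |(4, -9)−(-9, -8)|²/4 = 170/4 = 42.5.
r = √(42.5) ≈ 6.519.

6.519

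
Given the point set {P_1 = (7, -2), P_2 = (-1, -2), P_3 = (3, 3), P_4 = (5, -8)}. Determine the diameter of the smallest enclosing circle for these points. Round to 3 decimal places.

11.180

The farthest pair is P_3–P_4 with squared distance 125. The circle on this segment as diameter has centre (4, -2.5) and r² = 125/4 = 31.25.
Check P_1: distance² to centre = 9.25 ≤ 31.25, so it lies inside.
All remaining points lie in this disk, and no smaller disk contains both endpoints, so this is the minimum enclosing circle.
Diameter = 2r = 2√(31.25) ≈ 11.180.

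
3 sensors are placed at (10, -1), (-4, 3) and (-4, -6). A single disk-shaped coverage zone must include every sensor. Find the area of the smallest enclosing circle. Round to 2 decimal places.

Call the three points A, B, C in the order given.
Side lengths²: AB² = 212, AC² = 221, BC² = 81.
Since AC² = 221 < 212 + 81 = 293, the triangle is acute, so the smallest enclosing circle is the circumcircle.
Circumcentre = (16/7, -1.5), r² = 11713/196.
Area = π·r² = π·11713/196 ≈ 187.74.

187.74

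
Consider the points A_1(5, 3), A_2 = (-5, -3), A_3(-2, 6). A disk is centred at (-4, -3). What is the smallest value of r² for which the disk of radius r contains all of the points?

117

The required radius is the distance from (-4, -3) to the farthest point.
Squared distances: 117, 1, 85.
Maximum is 117, attained at A_1.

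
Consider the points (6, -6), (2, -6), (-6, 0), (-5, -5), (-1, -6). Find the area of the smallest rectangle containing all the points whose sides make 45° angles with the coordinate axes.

In coordinates u = x + y, v = x − y the rectangle is axis-aligned; the map (x,y)→(u,v) scales areas by 2.
u-values: 0, -4, -6, -10, -7; range = 0 − (-10) = 10.
v-values: 12, 8, -6, 0, 5; range = 12 − (-6) = 18.
Area = (10 × 18) / 2 = 90.

90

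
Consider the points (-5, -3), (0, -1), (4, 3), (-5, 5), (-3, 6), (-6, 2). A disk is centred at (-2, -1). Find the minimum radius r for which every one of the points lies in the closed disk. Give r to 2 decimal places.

7.21

The required radius is the distance from (-2, -1) to the farthest point.
Squared distances: 13, 4, 52, 45, 50, 25.
Maximum is 52, attained at (4, 3).
r = √52 ≈ 7.21.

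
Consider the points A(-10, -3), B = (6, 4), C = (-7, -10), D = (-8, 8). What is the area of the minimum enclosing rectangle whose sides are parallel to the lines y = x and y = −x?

In coordinates u = x + y, v = x − y the rectangle is axis-aligned; the map (x,y)→(u,v) scales areas by 2.
u-values: -13, 10, -17, 0; range = 10 − (-17) = 27.
v-values: -7, 2, 3, -16; range = 3 − (-16) = 19.
Area = (27 × 19) / 2 = 256.5.

256.5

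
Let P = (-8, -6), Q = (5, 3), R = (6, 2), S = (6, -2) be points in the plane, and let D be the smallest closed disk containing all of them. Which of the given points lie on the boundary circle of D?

P, R

The minimum enclosing circle of a finite set is fixed by two of the points (as a diameter) or three (as a circumcircle).
The farthest pair is P–R with squared distance 260. The circle on this segment as diameter has centre (-1, -2) and r² = 260/4 = 65.
Check Q: distance² to centre = 61 ≤ 65, so it lies inside.
All remaining points lie in this disk, and no smaller disk contains both endpoints, so this is the minimum enclosing circle.
The points at distance exactly r from the centre are P, R — 2 points.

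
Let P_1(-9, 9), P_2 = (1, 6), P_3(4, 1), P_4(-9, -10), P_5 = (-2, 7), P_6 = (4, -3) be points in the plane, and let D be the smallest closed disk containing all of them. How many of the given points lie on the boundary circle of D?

The minimum enclosing circle of a finite set is fixed by two of the points (as a diameter) or three (as a circumcircle).
The minimum enclosing circle is determined by three boundary points: P_1, P_4, P_6.
Their circumcentre is (-149/26, -0.5) with r² = 34117/338.
The farthest remaining point P_3 is at distance² 32765/338 ≤ 34117/338.
The points at distance exactly r from the centre are P_1, P_4, P_6 — 3 points.

3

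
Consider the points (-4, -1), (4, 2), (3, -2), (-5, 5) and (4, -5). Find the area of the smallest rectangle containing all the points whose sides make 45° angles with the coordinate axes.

104.5

In coordinates u = x + y, v = x − y the rectangle is axis-aligned; the map (x,y)→(u,v) scales areas by 2.
u-values: -5, 6, 1, 0, -1; range = 6 − (-5) = 11.
v-values: -3, 2, 5, -10, 9; range = 9 − (-10) = 19.
Area = (11 × 19) / 2 = 104.5.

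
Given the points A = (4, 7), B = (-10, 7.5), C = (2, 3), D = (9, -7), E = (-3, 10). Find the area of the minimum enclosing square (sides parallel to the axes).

The bounding box has width 19 and height 17.
An axis-aligned square enclosing the set must have side ≥ max(width, height).
So the minimum side is max(19, 17) = 19.
Area = 19² = 361.

361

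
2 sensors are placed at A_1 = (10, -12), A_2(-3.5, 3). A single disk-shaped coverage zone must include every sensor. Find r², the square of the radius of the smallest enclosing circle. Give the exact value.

The smallest circle enclosing two points has them as diameter endpoints.
Centre = midpoint = (3.25, -4.5); r² = |A_1A_2|²/4 = 407.25/4 = 101.8125.

101.8125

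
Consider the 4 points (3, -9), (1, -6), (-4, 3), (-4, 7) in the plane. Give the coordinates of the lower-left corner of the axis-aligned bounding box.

x-range [-4, 3], y-range [-9, 7].
The lower-left corner is (-4, -9).

(-4, -9)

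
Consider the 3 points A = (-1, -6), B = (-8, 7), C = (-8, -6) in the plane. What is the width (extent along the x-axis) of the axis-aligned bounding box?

max x = -1, min x = -8, so width = 7.

7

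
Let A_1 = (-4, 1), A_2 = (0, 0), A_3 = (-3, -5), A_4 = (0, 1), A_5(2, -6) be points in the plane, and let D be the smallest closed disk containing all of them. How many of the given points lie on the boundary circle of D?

2

A smallest enclosing disk is always determined by at most three of the input points on its boundary.
The farthest pair is A_1–A_5 with squared distance 85. The circle on this segment as diameter has centre (-1, -2.5) and r² = 85/4 = 21.25.
Check A_2: distance² to centre = 7.25 ≤ 21.25, so it lies inside.
All remaining points lie in this disk, and no smaller disk contains both endpoints, so this is the minimum enclosing circle.
The points at distance exactly r from the centre are A_1, A_5 — 2 points.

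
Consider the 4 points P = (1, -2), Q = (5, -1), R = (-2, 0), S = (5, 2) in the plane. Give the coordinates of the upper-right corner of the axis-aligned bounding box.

(5, 2)

x-range [-2, 5], y-range [-2, 2].
The upper-right corner is (5, 2).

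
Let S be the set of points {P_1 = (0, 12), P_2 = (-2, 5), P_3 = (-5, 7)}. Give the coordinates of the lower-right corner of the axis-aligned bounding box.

x-range [-5, 0], y-range [5, 12].
The lower-right corner is (0, 5).

(0, 5)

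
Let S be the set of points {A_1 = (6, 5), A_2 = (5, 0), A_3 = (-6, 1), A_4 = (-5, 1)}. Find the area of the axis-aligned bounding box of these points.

x ranges over [-6, 6], width 12.
y ranges over [0, 5], height 5.
Area = 12 × 5 = 60.

60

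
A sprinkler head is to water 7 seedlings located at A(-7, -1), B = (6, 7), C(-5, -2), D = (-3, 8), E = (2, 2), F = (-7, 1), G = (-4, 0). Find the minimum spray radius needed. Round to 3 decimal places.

7.632

The minimum enclosing circle of a finite set is fixed by two of the points (as a diameter) or three (as a circumcircle).
The farthest pair is A–B with squared distance 233. The circle on this segment as diameter has centre (-0.5, 3) and r² = 233/4 = 58.25.
Check C: distance² to centre = 45.25 ≤ 58.25, so it lies inside.
All remaining points lie in this disk, and no smaller disk contains both endpoints, so this is the minimum enclosing circle.
r = √(58.25) ≈ 7.632.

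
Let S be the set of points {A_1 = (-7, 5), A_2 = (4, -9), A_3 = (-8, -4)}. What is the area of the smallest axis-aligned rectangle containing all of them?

168

x ranges over [-8, 4], width 12.
y ranges over [-9, 5], height 14.
Area = 12 × 14 = 168.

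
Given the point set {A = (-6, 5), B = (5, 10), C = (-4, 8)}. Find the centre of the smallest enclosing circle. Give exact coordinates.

Side lengths²: AB² = 146, AC² = 13, BC² = 85.
Since AB² = 146 ≥ 85 + 13 = 98, the angle opposite AB is not acute, so the smallest enclosing circle has AB as diameter.
Centre = midpoint of AB = (-0.5, 7.5), r² = 146/4 = 36.5.
Centre = (-0.5, 7.5).

(-0.5, 7.5)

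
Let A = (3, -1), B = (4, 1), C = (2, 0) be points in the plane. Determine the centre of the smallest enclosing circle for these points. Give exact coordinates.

Side lengths²: AB² = 5, AC² = 2, BC² = 5.
Since BC² = 5 < 5 + 2 = 7, the triangle is acute, so the smallest enclosing circle is the circumcircle.
Circumcentre = (19/6, 1/6), r² = 25/18.
Centre = (19/6, 1/6).

(19/6, 1/6)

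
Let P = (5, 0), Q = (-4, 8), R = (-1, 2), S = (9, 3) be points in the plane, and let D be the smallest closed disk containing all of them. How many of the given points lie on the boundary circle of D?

By Welzl's lemma the MEC is supported by two points (diametrically opposite) or three points (on a circumcircle).
The farthest pair is Q–S with squared distance 194. The circle on this segment as diameter has centre (2.5, 5.5) and r² = 194/4 = 48.5.
Check P: distance² to centre = 36.5 ≤ 48.5, so it lies inside.
All remaining points lie in this disk, and no smaller disk contains both endpoints, so this is the minimum enclosing circle.
The points at distance exactly r from the centre are Q, S — 2 points.

2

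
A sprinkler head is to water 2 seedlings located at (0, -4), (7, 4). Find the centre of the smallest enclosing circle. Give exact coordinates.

(3.5, 0)

The smallest circle enclosing two points has them as diameter endpoints.
Centre = midpoint = (3.5, 0); r² = |(0, -4)−(7, 4)|²/4 = 113/4 = 28.25.
Centre = (3.5, 0).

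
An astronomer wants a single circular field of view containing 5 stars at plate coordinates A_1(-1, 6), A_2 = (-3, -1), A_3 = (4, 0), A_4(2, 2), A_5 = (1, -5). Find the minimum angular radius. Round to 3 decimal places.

5.590

A smallest enclosing disk is always determined by at most three of the input points on its boundary.
The farthest pair is A_1–A_5 with squared distance 125. The circle on this segment as diameter has centre (0, 0.5) and r² = 125/4 = 31.25.
Check A_2: distance² to centre = 11.25 ≤ 31.25, so it lies inside.
All remaining points lie in this disk, and no smaller disk contains both endpoints, so this is the minimum enclosing circle.
r = √(31.25) ≈ 5.590.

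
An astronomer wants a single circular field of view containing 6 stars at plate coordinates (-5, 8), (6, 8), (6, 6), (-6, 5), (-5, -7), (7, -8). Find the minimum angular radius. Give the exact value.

10

The minimum enclosing circle of a finite set is fixed by two of the points (as a diameter) or three (as a circumcircle).
The farthest pair is (-5, 8)–(7, -8) with squared distance 400. The circle on this segment as diameter has centre (1, 0) and r² = 400/4 = 100.
Check (6, 8): distance² to centre = 89 ≤ 100, so it lies inside.
All remaining points lie in this disk, and no smaller disk contains both endpoints, so this is the minimum enclosing circle.
r = √100 = 10.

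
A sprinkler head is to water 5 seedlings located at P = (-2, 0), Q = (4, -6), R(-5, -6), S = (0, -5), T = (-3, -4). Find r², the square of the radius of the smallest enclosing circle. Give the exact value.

22.5

By Welzl's lemma the MEC is supported by two points (diametrically opposite) or three points (on a circumcircle).
The minimum enclosing circle is determined by three boundary points: P, Q, R.
Their circumcentre is (-0.5, -4.5) with r² = 22.5.
The farthest remaining point T is at distance² 6.5 ≤ 22.5.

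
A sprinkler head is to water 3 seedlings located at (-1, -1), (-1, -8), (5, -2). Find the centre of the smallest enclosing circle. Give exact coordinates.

(1.5, -4.5)

Call the three points A, B, C in the order given.
Side lengths²: AB² = 49, AC² = 37, BC² = 72.
Since BC² = 72 < 49 + 37 = 86, the triangle is acute, so the smallest enclosing circle is the circumcircle.
Circumcentre = (1.5, -4.5), r² = 18.5.
Centre = (1.5, -4.5).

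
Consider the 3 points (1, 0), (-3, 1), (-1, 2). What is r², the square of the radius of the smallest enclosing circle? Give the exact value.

4.25

Call the three points A, B, C in the order given.
Side lengths²: AB² = 17, AC² = 8, BC² = 5.
Since AB² = 17 ≥ 8 + 5 = 13, the angle opposite AB is not acute, so the smallest enclosing circle has AB as diameter.
Centre = midpoint of AB = (-1, 0.5), r² = 17/4 = 4.25.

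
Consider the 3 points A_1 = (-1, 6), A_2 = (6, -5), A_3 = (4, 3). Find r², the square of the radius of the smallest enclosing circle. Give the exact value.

42.5

Side lengths²: A_1A_2² = 170, A_1A_3² = 34, A_2A_3² = 68.
Since A_1A_2² = 170 ≥ 68 + 34 = 102, the angle opposite A_1A_2 is not acute, so the smallest enclosing circle has A_1A_2 as diameter.
Centre = midpoint of A_1A_2 = (2.5, 0.5), r² = 170/4 = 42.5.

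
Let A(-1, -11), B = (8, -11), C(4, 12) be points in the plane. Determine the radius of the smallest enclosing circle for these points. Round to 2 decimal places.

11.95

Side lengths²: AB² = 81, AC² = 554, BC² = 545.
Since AC² = 554 < 545 + 81 = 626, the triangle is acute, so the smallest enclosing circle is the circumcircle.
Circumcentre = (3.5, 3/46), r² = 150965/1058.
r = √(150965/1058) ≈ 11.95.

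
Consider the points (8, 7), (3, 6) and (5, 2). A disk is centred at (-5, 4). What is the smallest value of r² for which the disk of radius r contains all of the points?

178

The required radius is the distance from (-5, 4) to the farthest point.
Squared distances: 178, 68, 104.
Maximum is 178, attained at (8, 7).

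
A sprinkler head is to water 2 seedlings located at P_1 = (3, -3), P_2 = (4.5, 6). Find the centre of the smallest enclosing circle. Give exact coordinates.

The smallest circle enclosing two points has them as diameter endpoints.
Centre = midpoint = (3.75, 1.5); r² = |P_1P_2|²/4 = 83.25/4 = 20.8125.
Centre = (3.75, 1.5).

(3.75, 1.5)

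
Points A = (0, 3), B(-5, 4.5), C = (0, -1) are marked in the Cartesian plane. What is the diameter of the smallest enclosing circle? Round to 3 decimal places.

Side lengths²: AB² = 27.25, AC² = 16, BC² = 55.25.
Since BC² = 55.25 ≥ 27.25 + 16 = 43.25, the angle opposite BC is not acute, so the smallest enclosing circle has BC as diameter.
Centre = midpoint of BC = (-2.5, 1.75), r² = 55.25/4 = 13.8125.
Diameter = 2r = 2√(13.8125) ≈ 7.433.

7.433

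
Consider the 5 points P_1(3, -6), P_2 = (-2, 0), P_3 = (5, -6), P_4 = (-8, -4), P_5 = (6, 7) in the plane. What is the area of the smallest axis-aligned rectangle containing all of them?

182

x ranges over [-8, 6], width 14.
y ranges over [-6, 7], height 13.
Area = 14 × 13 = 182.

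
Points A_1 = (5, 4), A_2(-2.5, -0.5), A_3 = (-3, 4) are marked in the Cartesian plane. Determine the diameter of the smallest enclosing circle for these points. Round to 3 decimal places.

Side lengths²: A_1A_2² = 76.5, A_1A_3² = 64, A_2A_3² = 20.5.
Since A_1A_2² = 76.5 < 64 + 20.5 = 84.5, the triangle is acute, so the smallest enclosing circle is the circumcircle.
Circumcentre = (1, 13/6), r² = 697/36.
Diameter = 2r = 2√(697/36) ≈ 8.800.

8.800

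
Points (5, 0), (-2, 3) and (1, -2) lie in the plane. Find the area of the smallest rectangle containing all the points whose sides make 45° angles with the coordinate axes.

30

In coordinates u = x + y, v = x − y the rectangle is axis-aligned; the map (x,y)→(u,v) scales areas by 2.
u-values: 5, 1, -1; range = 5 − (-1) = 6.
v-values: 5, -5, 3; range = 5 − (-5) = 10.
Area = (6 × 10) / 2 = 30.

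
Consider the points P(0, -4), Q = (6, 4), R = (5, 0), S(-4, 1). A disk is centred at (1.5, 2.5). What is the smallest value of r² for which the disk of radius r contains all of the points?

44.5

The required radius is the distance from (1.5, 2.5) to the farthest point.
Squared distances: 44.5, 22.5, 18.5, 32.5.
Maximum is 44.5, attained at P.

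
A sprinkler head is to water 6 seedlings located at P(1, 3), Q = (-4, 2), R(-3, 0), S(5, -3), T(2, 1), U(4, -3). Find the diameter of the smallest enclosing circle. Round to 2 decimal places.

The minimum enclosing circle of a finite set is fixed by two of the points (as a diameter) or three (as a circumcircle).
The farthest pair is Q–S with squared distance 106. The circle on this segment as diameter has centre (0.5, -0.5) and r² = 106/4 = 26.5.
Check P: distance² to centre = 12.5 ≤ 26.5, so it lies inside.
All remaining points lie in this disk, and no smaller disk contains both endpoints, so this is the minimum enclosing circle.
Diameter = 2r = 2√(26.5) ≈ 10.30.

10.30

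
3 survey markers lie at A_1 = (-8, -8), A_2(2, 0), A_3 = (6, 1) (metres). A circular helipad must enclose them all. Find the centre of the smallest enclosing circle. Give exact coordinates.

Side lengths²: A_1A_2² = 164, A_1A_3² = 277, A_2A_3² = 17.
Since A_1A_3² = 277 ≥ 164 + 17 = 181, the angle opposite A_1A_3 is not acute, so the smallest enclosing circle has A_1A_3 as diameter.
Centre = midpoint of A_1A_3 = (-1, -3.5), r² = 277/4 = 69.25.
Centre = (-1, -3.5).

(-1, -3.5)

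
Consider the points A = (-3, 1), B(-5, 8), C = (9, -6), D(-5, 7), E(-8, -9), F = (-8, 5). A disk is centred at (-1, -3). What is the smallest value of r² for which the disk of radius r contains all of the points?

The required radius is the distance from (-1, -3) to the farthest point.
Squared distances: 20, 137, 109, 116, 85, 113.
Maximum is 137, attained at B.

137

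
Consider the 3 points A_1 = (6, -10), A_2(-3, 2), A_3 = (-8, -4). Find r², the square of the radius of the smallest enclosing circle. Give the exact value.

Side lengths²: A_1A_2² = 225, A_1A_3² = 232, A_2A_3² = 61.
Since A_1A_3² = 232 < 225 + 61 = 286, the triangle is acute, so the smallest enclosing circle is the circumcircle.
Circumcentre = (-11/38, -203/38), r² = 44225/722.

44225/722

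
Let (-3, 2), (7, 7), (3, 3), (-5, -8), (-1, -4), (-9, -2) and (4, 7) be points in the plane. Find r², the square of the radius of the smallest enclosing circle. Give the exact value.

179621/1936

The minimum enclosing circle is determined by three boundary points: (7, 7), (-5, -8), (-9, -2).
Their circumcentre is (19/44, -1/22) with r² = 179621/1936.
The farthest remaining point (4, 7) is at distance² 120749/1936 ≤ 179621/1936.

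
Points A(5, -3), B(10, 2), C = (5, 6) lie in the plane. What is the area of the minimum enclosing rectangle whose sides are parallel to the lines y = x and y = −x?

45

In coordinates u = x + y, v = x − y the rectangle is axis-aligned; the map (x,y)→(u,v) scales areas by 2.
u-values: 2, 12, 11; range = 12 − 2 = 10.
v-values: 8, 8, -1; range = 8 − (-1) = 9.
Area = (10 × 9) / 2 = 45.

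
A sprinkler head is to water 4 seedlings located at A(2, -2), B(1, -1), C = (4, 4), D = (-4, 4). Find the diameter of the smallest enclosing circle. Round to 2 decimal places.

The minimum enclosing circle is determined by three boundary points: A, C, D.
Their circumcentre is (0, 2) with r² = 20.
The farthest remaining point B is at distance² 10 ≤ 20.
Diameter = 2r = 2√20 ≈ 8.94.

8.94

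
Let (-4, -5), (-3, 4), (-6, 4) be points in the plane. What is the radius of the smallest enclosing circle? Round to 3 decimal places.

4.638

Call the three points A, B, C in the order given.
Side lengths²: AB² = 82, AC² = 85, BC² = 9.
Since AC² = 85 < 82 + 9 = 91, the triangle is acute, so the smallest enclosing circle is the circumcircle.
Circumcentre = (-4.5, -7/18), r² = 3485/162.
r = √(3485/162) ≈ 4.638.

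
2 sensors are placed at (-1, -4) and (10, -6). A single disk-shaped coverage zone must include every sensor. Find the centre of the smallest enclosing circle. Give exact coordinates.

(4.5, -5)

The smallest circle enclosing two points has them as diameter endpoints.
Centre = midpoint = (4.5, -5); r² = |(-1, -4)−(10, -6)|²/4 = 125/4 = 31.25.
Centre = (4.5, -5).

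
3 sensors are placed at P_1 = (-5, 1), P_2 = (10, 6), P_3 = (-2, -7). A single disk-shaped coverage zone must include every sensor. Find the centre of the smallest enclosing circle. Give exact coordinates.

(203/54, -5/18)

Side lengths²: P_1P_2² = 250, P_1P_3² = 73, P_2P_3² = 313.
Since P_2P_3² = 313 < 250 + 73 = 323, the triangle is acute, so the smallest enclosing circle is the circumcircle.
Circumcentre = (203/54, -5/18), r² = 114245/1458.
Centre = (203/54, -5/18).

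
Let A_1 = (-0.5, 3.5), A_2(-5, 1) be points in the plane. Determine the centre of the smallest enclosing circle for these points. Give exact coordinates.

The smallest circle enclosing two points has them as diameter endpoints.
Centre = midpoint = (-2.75, 2.25); r² = |A_1A_2|²/4 = 26.5/4 = 6.625.
Centre = (-2.75, 2.25).

(-2.75, 2.25)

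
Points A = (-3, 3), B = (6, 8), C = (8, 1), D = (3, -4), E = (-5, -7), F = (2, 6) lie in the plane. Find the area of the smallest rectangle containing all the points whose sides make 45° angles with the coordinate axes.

In coordinates u = x + y, v = x − y the rectangle is axis-aligned; the map (x,y)→(u,v) scales areas by 2.
u-values: 0, 14, 9, -1, -12, 8; range = 14 − (-12) = 26.
v-values: -6, -2, 7, 7, 2, -4; range = 7 − (-6) = 13.
Area = (26 × 13) / 2 = 169.

169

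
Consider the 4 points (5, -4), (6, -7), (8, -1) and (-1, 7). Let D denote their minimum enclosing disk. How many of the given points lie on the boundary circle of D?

2

A smallest enclosing disk is always determined by at most three of the input points on its boundary.
The farthest pair is (6, -7)–(-1, 7) with squared distance 245. The circle on this segment as diameter has centre (2.5, 0) and r² = 245/4 = 61.25.
Check (5, -4): distance² to centre = 22.25 ≤ 61.25, so it lies inside.
All remaining points lie in this disk, and no smaller disk contains both endpoints, so this is the minimum enclosing circle.
The points at distance exactly r from the centre are (6, -7), (-1, 7) — 2 points.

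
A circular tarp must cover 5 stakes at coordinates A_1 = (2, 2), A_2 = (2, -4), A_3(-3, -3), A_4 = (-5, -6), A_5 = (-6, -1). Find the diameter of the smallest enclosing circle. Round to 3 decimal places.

By Welzl's lemma the MEC is supported by two points (diametrically opposite) or three points (on a circumcircle).
The farthest pair is A_1–A_4 with squared distance 113. The circle on this segment as diameter has centre (-1.5, -2) and r² = 113/4 = 28.25.
Check A_2: distance² to centre = 16.25 ≤ 28.25, so it lies inside.
All remaining points lie in this disk, and no smaller disk contains both endpoints, so this is the minimum enclosing circle.
Diameter = 2r = 2√(28.25) ≈ 10.630.

10.630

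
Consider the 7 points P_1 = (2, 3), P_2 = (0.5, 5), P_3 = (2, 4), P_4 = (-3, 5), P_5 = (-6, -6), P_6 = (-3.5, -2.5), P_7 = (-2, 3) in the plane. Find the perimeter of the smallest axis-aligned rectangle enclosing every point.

38

Width = max x − min x = 2 − (-6) = 8.
Height = max y − min y = 5 − (-6) = 11.
Perimeter = 2(8 + 11) = 38.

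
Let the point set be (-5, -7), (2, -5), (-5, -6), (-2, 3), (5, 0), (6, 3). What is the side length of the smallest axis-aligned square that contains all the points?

The bounding box has width 11 and height 10.
An axis-aligned square enclosing the set must have side ≥ max(width, height).
So the minimum side is max(11, 10) = 11.

11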